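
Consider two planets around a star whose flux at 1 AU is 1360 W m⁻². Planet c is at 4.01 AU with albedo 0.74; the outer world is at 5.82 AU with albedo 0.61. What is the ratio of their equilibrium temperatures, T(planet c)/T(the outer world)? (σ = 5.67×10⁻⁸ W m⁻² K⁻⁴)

T₁/T₂ ≈ 1.089

T_eq = [S₀(1−A)/(4σd²)]^(1/4), so T ∝ (1−A)^(1/4) / √d.
T₁ = [1360×0.26/(4×5.67×10⁻⁸×4.01²)]^(1/4) = 99.23 K.
T₂ = [1360×0.39/(4×5.67×10⁻⁸×5.82²)]^(1/4) = 91.15 K.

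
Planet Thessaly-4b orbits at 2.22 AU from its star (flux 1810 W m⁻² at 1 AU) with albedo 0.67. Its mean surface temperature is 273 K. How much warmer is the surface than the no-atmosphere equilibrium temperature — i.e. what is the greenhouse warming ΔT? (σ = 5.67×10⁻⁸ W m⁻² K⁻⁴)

ΔT ≈ 121.0 K

S = 1810/2.22² = 367.3 W m⁻².
T_eq = [S(1−A)/(4σ)]^(1/4) = [367.3×0.33/(4×5.67×10⁻⁸)]^(1/4) = 152.0 K.
ΔT = T_surf − T_eq = 273 − 152.0.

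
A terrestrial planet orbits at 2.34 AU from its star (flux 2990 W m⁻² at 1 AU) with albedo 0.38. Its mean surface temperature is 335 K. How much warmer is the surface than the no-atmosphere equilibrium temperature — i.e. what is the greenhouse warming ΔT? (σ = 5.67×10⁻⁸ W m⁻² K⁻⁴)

S = 2990/2.34² = 546.1 W m⁻².
T_eq = [S(1−A)/(4σ)]^(1/4) = [546.1×0.62/(4×5.67×10⁻⁸)]^(1/4) = 196.6 K.
ΔT = T_surf − T_eq = 335 − 196.6.

ΔT ≈ 138.4 K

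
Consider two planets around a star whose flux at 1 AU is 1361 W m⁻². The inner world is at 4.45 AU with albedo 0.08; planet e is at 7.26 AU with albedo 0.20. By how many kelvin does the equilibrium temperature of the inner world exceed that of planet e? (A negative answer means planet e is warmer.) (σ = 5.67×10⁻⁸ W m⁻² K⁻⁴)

ΔT ≈ 31.5 K

T_eq = [S₀(1−A)/(4σd²)]^(1/4), so T ∝ (1−A)^(1/4) / √d.
T₁ = [1361×0.92/(4×5.67×10⁻⁸×4.45²)]^(1/4) = 129.22 K.
T₂ = [1361×0.80/(4×5.67×10⁻⁸×7.26²)]^(1/4) = 97.69 K.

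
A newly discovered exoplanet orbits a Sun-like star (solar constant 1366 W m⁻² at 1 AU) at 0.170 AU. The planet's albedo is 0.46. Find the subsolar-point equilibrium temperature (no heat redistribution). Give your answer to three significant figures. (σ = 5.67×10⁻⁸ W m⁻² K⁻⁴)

T_ss ≈ 819 K

Flux at 0.170 AU: S = 1366/0.170² = 4.73×10⁴ W m⁻².
At the subsolar point the surface absorbs S(1−A) and emits σT⁴ per unit area — no factor of 4, since only the local patch is in balance.
T = [4.73×10⁴ × 0.54 / 5.67×10⁻⁸]^(1/4) = (4.50×10¹¹)^(1/4) = 819 K.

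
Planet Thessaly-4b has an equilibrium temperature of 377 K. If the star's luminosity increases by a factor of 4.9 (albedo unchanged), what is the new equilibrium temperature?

T_eq ≈ 561 K

T_eq ∝ L^(1/4) · d^(−1/2).
T′ = 377 × 4.9^(1/4) = 561 K.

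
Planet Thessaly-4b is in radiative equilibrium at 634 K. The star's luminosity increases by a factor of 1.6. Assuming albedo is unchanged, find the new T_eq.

T_eq ∝ L^(1/4) · d^(−1/2).
T′ = 634 × 1.6^(1/4) = 713 K.

T_eq ≈ 713 K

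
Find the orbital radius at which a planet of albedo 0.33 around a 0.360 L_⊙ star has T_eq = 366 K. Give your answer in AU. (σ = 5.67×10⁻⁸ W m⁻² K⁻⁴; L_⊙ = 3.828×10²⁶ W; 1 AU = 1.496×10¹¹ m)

d ≈ 0.284 AU

L = 0.360 × 3.828×10²⁶ = 1.38×10²⁶ W.
From T_eq⁴ = L(1−A)/(16πσd²): d = √[L(1−A)/(16πσT_eq⁴)].
d = √[1.38×10²⁶ × 0.67 / (16π × 5.67×10⁻⁸ × (366)⁴)] = 4.25×10¹⁰ m = 0.284 AU.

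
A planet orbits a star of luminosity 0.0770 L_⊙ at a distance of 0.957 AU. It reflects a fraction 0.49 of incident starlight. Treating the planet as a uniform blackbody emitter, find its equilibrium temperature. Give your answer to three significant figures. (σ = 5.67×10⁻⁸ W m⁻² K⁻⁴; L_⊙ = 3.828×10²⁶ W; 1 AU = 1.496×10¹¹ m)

T_eq ≈ 127 K

d = 0.957 AU = 1.43×10¹¹ m.
L = 0.0770 × 3.828×10²⁶ = 2.95×10²⁵ W.
Flux: S = L/(4πd²) = 2.95×10²⁵/(4π×(1.43×10¹¹)²) = 114 W m⁻².
Energy balance: absorbed = emitted ⇒ πR²·S(1−A) = 4πR²·σT_eq⁴, so T_eq⁴ = S(1−A)/(4σ).
T_eq = [114 × 0.51 / (4 × 5.67×10⁻⁸)]^(1/4) = (2.57×10⁸)^(1/4) = 127 K.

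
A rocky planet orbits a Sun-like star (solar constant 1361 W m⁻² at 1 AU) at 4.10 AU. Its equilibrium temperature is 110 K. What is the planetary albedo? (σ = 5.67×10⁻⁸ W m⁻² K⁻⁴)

A ≈ 0.59

Flux at 4.10 AU: S = 1361/4.10² = 81.0 W m⁻².
From T_eq⁴ = S(1−A)/(4σ): 1−A = 4σT_eq⁴/S.
1−A = 4 × 5.67×10⁻⁸ × (110)⁴ / 81.0 = 0.410.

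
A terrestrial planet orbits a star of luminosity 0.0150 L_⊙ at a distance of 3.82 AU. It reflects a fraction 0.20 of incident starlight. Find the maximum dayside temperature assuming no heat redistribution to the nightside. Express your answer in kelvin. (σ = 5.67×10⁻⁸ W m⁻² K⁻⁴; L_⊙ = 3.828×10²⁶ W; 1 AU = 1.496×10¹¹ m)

T_ss ≈ 66.7 K

d = 3.82 AU = 5.71×10¹¹ m.
L = 0.0150 × 3.828×10²⁶ = 5.74×10²⁴ W.
Flux: S = L/(4πd²) = 5.74×10²⁴/(4π×(5.71×10¹¹)²) = 1.40 W m⁻².
With no redistribution each surface element balances locally: S(1−A) = σT⁴.
T = [1.40 × 0.80 / 5.67×10⁻⁸]^(1/4) = (1.97×10⁷)^(1/4) = 66.7 K.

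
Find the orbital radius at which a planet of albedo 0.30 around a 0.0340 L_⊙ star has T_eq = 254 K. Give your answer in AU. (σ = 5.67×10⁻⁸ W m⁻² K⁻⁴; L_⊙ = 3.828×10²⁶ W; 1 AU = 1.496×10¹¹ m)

L = 0.0340 × 3.828×10²⁶ = 1.30×10²⁵ W.
From T_eq⁴ = L(1−A)/(16πσd²): d = √[L(1−A)/(16πσT_eq⁴)].
d = √[1.30×10²⁵ × 0.70 / (16π × 5.67×10⁻⁸ × (254)⁴)] = 2.77×10¹⁰ m = 0.185 AU.

d ≈ 0.185 AU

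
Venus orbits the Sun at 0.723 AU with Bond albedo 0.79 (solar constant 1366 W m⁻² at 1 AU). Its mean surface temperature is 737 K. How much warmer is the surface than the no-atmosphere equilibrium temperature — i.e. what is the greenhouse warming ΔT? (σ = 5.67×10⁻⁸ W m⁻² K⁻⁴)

S = 1366/0.723² = 2613 W m⁻².
T_eq = [S(1−A)/(4σ)]^(1/4) = [2613×0.21/(4×5.67×10⁻⁸)]^(1/4) = 221.8 K.
ΔT = T_surf − T_eq = 737 − 221.8.

ΔT ≈ 515.2 K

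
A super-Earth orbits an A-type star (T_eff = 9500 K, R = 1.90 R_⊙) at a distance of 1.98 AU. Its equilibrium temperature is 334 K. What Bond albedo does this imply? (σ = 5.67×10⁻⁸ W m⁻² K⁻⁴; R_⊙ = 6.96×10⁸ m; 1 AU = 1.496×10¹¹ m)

R_⋆ = 1.90 × 6.96×10⁸ = 1.32×10⁹ m.
d = 1.98 AU = 2.96×10¹¹ m.
L = 4πR_⋆²σT_⋆⁴ = 4π(1.32×10⁹)² × 5.67×10⁻⁸ × (9500)⁴ = 1.01×10²⁸ W.
S = L/(4πd²) = 9200 W m⁻².
From T_eq⁴ = S(1−A)/(4σ): 1−A = 4σT_eq⁴/S.
1−A = 4 × 5.67×10⁻⁸ × (334)⁴ / 9200 = 0.307.

A ≈ 0.69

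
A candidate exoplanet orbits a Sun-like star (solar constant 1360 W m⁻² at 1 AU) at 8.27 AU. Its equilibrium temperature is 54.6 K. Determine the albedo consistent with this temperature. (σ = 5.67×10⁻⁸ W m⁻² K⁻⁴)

A ≈ 0.90

Flux at 8.27 AU: S = 1360/8.27² = 19.9 W m⁻².
From T_eq⁴ = S(1−A)/(4σ): 1−A = 4σT_eq⁴/S.
1−A = 4 × 5.67×10⁻⁸ × (54.6)⁴ / 19.9 = 0.101.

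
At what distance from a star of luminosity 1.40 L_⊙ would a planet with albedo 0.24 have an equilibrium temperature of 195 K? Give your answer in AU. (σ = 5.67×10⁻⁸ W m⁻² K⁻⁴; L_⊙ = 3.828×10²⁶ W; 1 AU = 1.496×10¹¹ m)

L = 1.40 × 3.828×10²⁶ = 5.36×10²⁶ W.
From T_eq⁴ = L(1−A)/(16πσd²): d = √[L(1−A)/(16πσT_eq⁴)].
d = √[5.36×10²⁶ × 0.76 / (16π × 5.67×10⁻⁸ × (195)⁴)] = 3.14×10¹¹ m = 2.10 AU.

d ≈ 2.10 AU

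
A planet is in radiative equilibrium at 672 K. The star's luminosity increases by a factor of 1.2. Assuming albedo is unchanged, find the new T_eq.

T_eq ∝ L^(1/4) · d^(−1/2).
T′ = 672 × 1.2^(1/4) = 703 K.

T_eq ≈ 703 K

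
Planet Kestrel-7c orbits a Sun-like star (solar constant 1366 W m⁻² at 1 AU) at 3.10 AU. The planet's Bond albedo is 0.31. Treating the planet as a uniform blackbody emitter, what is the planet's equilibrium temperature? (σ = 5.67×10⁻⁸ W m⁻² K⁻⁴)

T_eq ≈ 144 K

Flux at 3.10 AU: S = 1366/3.10² = 142 W m⁻².
Energy balance: absorbed = emitted ⇒ πR²·S(1−A) = 4πR²·σT_eq⁴, so T_eq⁴ = S(1−A)/(4σ).
T_eq = [142 × 0.69 / (4 × 5.67×10⁻⁸)]^(1/4) = (4.32×10⁸)^(1/4) = 144 K.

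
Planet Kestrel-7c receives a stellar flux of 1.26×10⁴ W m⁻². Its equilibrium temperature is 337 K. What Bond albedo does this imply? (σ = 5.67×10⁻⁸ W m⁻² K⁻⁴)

From T_eq⁴ = S(1−A)/(4σ): 1−A = 4σT_eq⁴/S.
1−A = 4 × 5.67×10⁻⁸ × (337)⁴ / 1.26×10⁴ = 0.232.

A ≈ 0.77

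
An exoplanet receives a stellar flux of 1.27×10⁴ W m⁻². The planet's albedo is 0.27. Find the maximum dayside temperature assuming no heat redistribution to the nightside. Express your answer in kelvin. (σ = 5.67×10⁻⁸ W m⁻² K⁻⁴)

With no redistribution each surface element balances locally: S(1−A) = σT⁴.
T = [1.27×10⁴ × 0.73 / 5.67×10⁻⁸]^(1/4) = (1.64×10¹¹)^(1/4) = 636 K.

T_ss ≈ 636 K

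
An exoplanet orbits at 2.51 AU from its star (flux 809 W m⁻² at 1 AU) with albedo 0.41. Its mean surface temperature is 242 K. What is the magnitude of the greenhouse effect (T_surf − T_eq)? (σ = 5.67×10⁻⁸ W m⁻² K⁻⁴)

ΔT ≈ 106.8 K

S = 809/2.51² = 128.4 W m⁻².
T_eq = [S(1−A)/(4σ)]^(1/4) = [128.4×0.59/(4×5.67×10⁻⁸)]^(1/4) = 135.2 K.
ΔT = T_surf − T_eq = 242 − 135.2.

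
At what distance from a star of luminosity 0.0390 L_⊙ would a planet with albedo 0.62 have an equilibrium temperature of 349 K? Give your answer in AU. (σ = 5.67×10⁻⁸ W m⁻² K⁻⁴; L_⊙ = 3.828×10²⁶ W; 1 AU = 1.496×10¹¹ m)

L = 0.0390 × 3.828×10²⁶ = 1.49×10²⁵ W.
From T_eq⁴ = L(1−A)/(16πσd²): d = √[L(1−A)/(16πσT_eq⁴)].
d = √[1.49×10²⁵ × 0.38 / (16π × 5.67×10⁻⁸ × (349)⁴)] = 1.16×10¹⁰ m = 0.0774 AU.

d ≈ 0.0774 AU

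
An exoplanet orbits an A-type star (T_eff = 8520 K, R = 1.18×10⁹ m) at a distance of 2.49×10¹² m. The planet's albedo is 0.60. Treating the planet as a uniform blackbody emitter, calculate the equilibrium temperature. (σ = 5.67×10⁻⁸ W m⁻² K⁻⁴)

T_eq ≈ 104 K

L = 4πR_⋆²σT_⋆⁴ = 4π(1.18×10⁹)² × 5.67×10⁻⁸ × (8520)⁴ = 5.23×10²⁷ W.
S = L/(4πd²) = 67.1 W m⁻².
Energy balance: absorbed = emitted ⇒ πR²·S(1−A) = 4πR²·σT_eq⁴, so T_eq⁴ = S(1−A)/(4σ).
T_eq = [67.1 × 0.40 / (4 × 5.67×10⁻⁸)]^(1/4) = (1.18×10⁸)^(1/4) = 104 K.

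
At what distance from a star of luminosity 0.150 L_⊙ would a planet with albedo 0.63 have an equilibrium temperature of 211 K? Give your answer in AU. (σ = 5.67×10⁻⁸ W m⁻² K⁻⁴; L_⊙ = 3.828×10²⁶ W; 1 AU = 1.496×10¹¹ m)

d ≈ 0.410 AU

L = 0.150 × 3.828×10²⁶ = 5.74×10²⁵ W.
From T_eq⁴ = L(1−A)/(16πσd²): d = √[L(1−A)/(16πσT_eq⁴)].
d = √[5.74×10²⁵ × 0.37 / (16π × 5.67×10⁻⁸ × (211)⁴)] = 6.13×10¹⁰ m = 0.410 AU.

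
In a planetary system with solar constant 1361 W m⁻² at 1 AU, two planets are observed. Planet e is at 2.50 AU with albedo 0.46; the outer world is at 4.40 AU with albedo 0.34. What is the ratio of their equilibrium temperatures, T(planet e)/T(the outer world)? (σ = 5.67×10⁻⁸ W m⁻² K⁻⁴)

T₁/T₂ ≈ 1.262

T_eq = [S₀(1−A)/(4σd²)]^(1/4), so T ∝ (1−A)^(1/4) / √d.
T₁ = [1361×0.54/(4×5.67×10⁻⁸×2.50²)]^(1/4) = 150.90 K.
T₂ = [1361×0.66/(4×5.67×10⁻⁸×4.40²)]^(1/4) = 119.60 K.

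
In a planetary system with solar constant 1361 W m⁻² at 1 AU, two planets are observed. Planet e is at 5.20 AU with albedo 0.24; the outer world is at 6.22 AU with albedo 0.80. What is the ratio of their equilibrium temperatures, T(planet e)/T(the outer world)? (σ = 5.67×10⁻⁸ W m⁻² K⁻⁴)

T₁/T₂ ≈ 1.527

T_eq = [S₀(1−A)/(4σd²)]^(1/4), so T ∝ (1−A)^(1/4) / √d.
T₁ = [1361×0.76/(4×5.67×10⁻⁸×5.20²)]^(1/4) = 113.96 K.
T₂ = [1361×0.20/(4×5.67×10⁻⁸×6.22²)]^(1/4) = 74.63 K.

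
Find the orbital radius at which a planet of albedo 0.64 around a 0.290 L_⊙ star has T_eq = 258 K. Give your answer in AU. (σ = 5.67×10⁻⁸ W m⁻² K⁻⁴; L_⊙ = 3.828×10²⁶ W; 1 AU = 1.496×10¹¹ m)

L = 0.290 × 3.828×10²⁶ = 1.11×10²⁶ W.
From T_eq⁴ = L(1−A)/(16πσd²): d = √[L(1−A)/(16πσT_eq⁴)].
d = √[1.11×10²⁶ × 0.36 / (16π × 5.67×10⁻⁸ × (258)⁴)] = 5.63×10¹⁰ m = 0.376 AU.

d ≈ 0.376 AU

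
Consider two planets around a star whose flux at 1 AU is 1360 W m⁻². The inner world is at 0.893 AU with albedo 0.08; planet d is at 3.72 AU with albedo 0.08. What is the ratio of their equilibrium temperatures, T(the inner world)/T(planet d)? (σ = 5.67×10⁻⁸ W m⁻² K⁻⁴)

T₁/T₂ ≈ 2.041

T_eq = [S₀(1−A)/(4σd²)]^(1/4), so T ∝ (1−A)^(1/4) / √d.
T₁ = [1360×0.92/(4×5.67×10⁻⁸×0.893²)]^(1/4) = 288.40 K.
T₂ = [1360×0.92/(4×5.67×10⁻⁸×3.72²)]^(1/4) = 141.30 K.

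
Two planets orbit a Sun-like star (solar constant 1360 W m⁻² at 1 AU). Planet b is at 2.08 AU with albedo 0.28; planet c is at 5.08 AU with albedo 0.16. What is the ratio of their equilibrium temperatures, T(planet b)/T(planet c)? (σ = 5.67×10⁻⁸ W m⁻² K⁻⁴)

T_eq = [S₀(1−A)/(4σd²)]^(1/4), so T ∝ (1−A)^(1/4) / √d.
T₁ = [1360×0.72/(4×5.67×10⁻⁸×2.08²)]^(1/4) = 177.74 K.
T₂ = [1360×0.84/(4×5.67×10⁻⁸×5.08²)]^(1/4) = 118.20 K.

T₁/T₂ ≈ 1.504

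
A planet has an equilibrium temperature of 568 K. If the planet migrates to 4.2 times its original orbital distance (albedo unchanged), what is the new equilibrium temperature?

T_eq ∝ L^(1/4) · d^(−1/2).
T′ = 568 / 4.2^(1/2) = 277 K.

T_eq ≈ 277 K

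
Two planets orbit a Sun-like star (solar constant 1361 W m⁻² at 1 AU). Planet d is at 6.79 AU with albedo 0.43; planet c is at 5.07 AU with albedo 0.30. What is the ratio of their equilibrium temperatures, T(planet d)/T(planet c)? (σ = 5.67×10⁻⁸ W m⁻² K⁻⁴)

T₁/T₂ ≈ 0.821

T_eq = [S₀(1−A)/(4σd²)]^(1/4), so T ∝ (1−A)^(1/4) / √d.
T₁ = [1361×0.57/(4×5.67×10⁻⁸×6.79²)]^(1/4) = 92.81 K.
T₂ = [1361×0.70/(4×5.67×10⁻⁸×5.07²)]^(1/4) = 113.06 K.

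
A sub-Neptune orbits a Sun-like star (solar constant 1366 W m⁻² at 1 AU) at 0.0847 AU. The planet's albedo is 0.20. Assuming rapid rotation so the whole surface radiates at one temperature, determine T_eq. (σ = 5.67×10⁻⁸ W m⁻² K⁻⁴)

T_eq ≈ 905 K

Flux at 0.0847 AU: S = 1366/0.0847² = 1.90×10⁵ W m⁻².
Energy balance: absorbed = emitted ⇒ πR²·S(1−A) = 4πR²·σT_eq⁴, so T_eq⁴ = S(1−A)/(4σ).
T_eq = [1.90×10⁵ × 0.80 / (4 × 5.67×10⁻⁸)]^(1/4) = (6.72×10¹¹)^(1/4) = 905 K.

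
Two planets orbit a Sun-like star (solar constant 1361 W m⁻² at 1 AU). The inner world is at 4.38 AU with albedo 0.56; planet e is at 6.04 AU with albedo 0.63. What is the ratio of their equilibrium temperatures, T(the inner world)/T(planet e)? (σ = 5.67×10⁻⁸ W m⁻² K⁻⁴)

T₁/T₂ ≈ 1.226

T_eq = [S₀(1−A)/(4σd²)]^(1/4), so T ∝ (1−A)^(1/4) / √d.
T₁ = [1361×0.44/(4×5.67×10⁻⁸×4.38²)]^(1/4) = 108.31 K.
T₂ = [1361×0.37/(4×5.67×10⁻⁸×6.04²)]^(1/4) = 88.33 K.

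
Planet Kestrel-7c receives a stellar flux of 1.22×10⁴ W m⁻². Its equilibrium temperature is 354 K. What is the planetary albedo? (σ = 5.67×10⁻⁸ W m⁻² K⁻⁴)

A ≈ 0.71

From T_eq⁴ = S(1−A)/(4σ): 1−A = 4σT_eq⁴/S.
1−A = 4 × 5.67×10⁻⁸ × (354)⁴ / 1.22×10⁴ = 0.292.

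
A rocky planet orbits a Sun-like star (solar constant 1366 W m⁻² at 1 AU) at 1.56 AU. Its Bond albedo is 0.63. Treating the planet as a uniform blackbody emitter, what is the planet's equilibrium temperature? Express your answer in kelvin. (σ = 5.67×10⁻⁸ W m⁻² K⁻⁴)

T_eq ≈ 174 K

Flux at 1.56 AU: S = 1366/1.56² = 561 W m⁻².
Energy balance: absorbed = emitted ⇒ πR²·S(1−A) = 4πR²·σT_eq⁴, so T_eq⁴ = S(1−A)/(4σ).
T_eq = [561 × 0.37 / (4 × 5.67×10⁻⁸)]^(1/4) = (9.16×10⁸)^(1/4) = 174 K.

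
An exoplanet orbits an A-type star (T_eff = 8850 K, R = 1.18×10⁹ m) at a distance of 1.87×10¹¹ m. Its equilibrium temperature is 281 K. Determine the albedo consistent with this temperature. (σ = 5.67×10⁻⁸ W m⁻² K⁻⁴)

L = 4πR_⋆²σT_⋆⁴ = 4π(1.18×10⁹)² × 5.67×10⁻⁸ × (8850)⁴ = 6.09×10²⁷ W.
S = L/(4πd²) = 1.38×10⁴ W m⁻².
From T_eq⁴ = S(1−A)/(4σ): 1−A = 4σT_eq⁴/S.
1−A = 4 × 5.67×10⁻⁸ × (281)⁴ / 1.38×10⁴ = 0.102.

A ≈ 0.90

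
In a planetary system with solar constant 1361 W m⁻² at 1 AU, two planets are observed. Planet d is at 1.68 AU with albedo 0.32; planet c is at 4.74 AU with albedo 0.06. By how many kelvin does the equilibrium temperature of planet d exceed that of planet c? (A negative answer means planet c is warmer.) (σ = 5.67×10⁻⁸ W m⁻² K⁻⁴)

ΔT ≈ 69.1 K

T_eq = [S₀(1−A)/(4σd²)]^(1/4), so T ∝ (1−A)^(1/4) / √d.
T₁ = [1361×0.68/(4×5.67×10⁻⁸×1.68²)]^(1/4) = 195.00 K.
T₂ = [1361×0.94/(4×5.67×10⁻⁸×4.74²)]^(1/4) = 125.88 K.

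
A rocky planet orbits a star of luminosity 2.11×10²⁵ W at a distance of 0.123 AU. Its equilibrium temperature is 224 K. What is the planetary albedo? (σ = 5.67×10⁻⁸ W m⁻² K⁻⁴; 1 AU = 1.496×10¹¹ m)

A ≈ 0.88

d = 0.123 AU = 1.84×10¹⁰ m.
Flux: S = L/(4πd²) = 2.11×10²⁵/(4π×(1.84×10¹⁰)²) = 4960 W m⁻².
From T_eq⁴ = S(1−A)/(4σ): 1−A = 4σT_eq⁴/S.
1−A = 4 × 5.67×10⁻⁸ × (224)⁴ / 4960 = 0.115.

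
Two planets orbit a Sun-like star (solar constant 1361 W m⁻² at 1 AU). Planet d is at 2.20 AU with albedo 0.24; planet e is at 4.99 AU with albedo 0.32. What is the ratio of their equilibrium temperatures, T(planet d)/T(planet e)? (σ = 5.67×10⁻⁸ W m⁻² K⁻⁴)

T₁/T₂ ≈ 1.549

T_eq = [S₀(1−A)/(4σd²)]^(1/4), so T ∝ (1−A)^(1/4) / √d.
T₁ = [1361×0.76/(4×5.67×10⁻⁸×2.20²)]^(1/4) = 175.20 K.
T₂ = [1361×0.68/(4×5.67×10⁻⁸×4.99²)]^(1/4) = 113.14 K.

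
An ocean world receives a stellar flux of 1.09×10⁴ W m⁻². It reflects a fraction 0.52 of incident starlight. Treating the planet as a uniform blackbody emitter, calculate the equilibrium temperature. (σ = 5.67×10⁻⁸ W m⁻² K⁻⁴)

Energy balance: absorbed = emitted ⇒ πR²·S(1−A) = 4πR²·σT_eq⁴, so T_eq⁴ = S(1−A)/(4σ).
T_eq = [1.09×10⁴ × 0.48 / (4 × 5.67×10⁻⁸)]^(1/4) = (2.31×10¹⁰)^(1/4) = 390 K.

T_eq ≈ 390 K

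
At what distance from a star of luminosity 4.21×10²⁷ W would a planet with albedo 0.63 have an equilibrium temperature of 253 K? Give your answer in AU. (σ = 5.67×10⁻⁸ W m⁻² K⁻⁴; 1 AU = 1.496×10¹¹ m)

d ≈ 2.44 AU

From T_eq⁴ = L(1−A)/(16πσd²): d = √[L(1−A)/(16πσT_eq⁴)].
d = √[4.21×10²⁷ × 0.37 / (16π × 5.67×10⁻⁸ × (253)⁴)] = 3.65×10¹¹ m = 2.44 AU.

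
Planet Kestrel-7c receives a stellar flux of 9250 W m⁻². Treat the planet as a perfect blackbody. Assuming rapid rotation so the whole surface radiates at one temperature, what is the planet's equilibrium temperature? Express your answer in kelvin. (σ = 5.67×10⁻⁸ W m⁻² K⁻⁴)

T_eq ≈ 449 K

Energy balance: absorbed = emitted ⇒ πR²·S(1−A) = 4πR²·σT_eq⁴, so T_eq⁴ = S(1−A)/(4σ).
T_eq = [9250 × 1.00 / (4 × 5.67×10⁻⁸)]^(1/4) = (4.08×10¹⁰)^(1/4) = 449 K.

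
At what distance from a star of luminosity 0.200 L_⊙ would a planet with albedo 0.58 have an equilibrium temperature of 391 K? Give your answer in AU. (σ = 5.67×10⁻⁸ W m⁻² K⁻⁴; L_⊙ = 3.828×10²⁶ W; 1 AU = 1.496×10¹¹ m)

d ≈ 0.147 AU

L = 0.200 × 3.828×10²⁶ = 7.66×10²⁵ W.
From T_eq⁴ = L(1−A)/(16πσd²): d = √[L(1−A)/(16πσT_eq⁴)].
d = √[7.66×10²⁵ × 0.42 / (16π × 5.67×10⁻⁸ × (391)⁴)] = 2.20×10¹⁰ m = 0.147 AU.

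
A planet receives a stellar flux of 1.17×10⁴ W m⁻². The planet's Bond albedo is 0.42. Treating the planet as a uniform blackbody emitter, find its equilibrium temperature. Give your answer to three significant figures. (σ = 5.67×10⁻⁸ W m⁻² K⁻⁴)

T_eq ≈ 416 K

Energy balance: absorbed = emitted ⇒ πR²·S(1−A) = 4πR²·σT_eq⁴, so T_eq⁴ = S(1−A)/(4σ).
T_eq = [1.17×10⁴ × 0.58 / (4 × 5.67×10⁻⁸)]^(1/4) = (2.99×10¹⁰)^(1/4) = 416 K.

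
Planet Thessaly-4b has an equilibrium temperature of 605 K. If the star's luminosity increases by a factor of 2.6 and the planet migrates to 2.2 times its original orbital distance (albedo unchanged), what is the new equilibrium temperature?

T_eq ≈ 518 K

T_eq ∝ L^(1/4) · d^(−1/2).
T′ = 605 × 2.6^(1/4) / 2.2^(1/2) = 518 K.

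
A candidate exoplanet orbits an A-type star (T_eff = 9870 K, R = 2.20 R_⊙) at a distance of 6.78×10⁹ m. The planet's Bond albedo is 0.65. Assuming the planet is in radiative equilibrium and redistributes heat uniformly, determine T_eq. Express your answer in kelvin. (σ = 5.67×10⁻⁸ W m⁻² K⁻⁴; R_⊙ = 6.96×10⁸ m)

T_eq ≈ 2550 K

R_⋆ = 2.20 × 6.96×10⁸ = 1.53×10⁹ m.
L = 4πR_⋆²σT_⋆⁴ = 4π(1.53×10⁹)² × 5.67×10⁻⁸ × (9870)⁴ = 1.59×10²⁸ W.
S = L/(4πd²) = 2.74×10⁷ W m⁻².
Energy balance: absorbed = emitted ⇒ πR²·S(1−A) = 4πR²·σT_eq⁴, so T_eq⁴ = S(1−A)/(4σ).
T_eq = [2.74×10⁷ × 0.35 / (4 × 5.67×10⁻⁸)]^(1/4) = (4.24×10¹³)^(1/4) = 2550 K.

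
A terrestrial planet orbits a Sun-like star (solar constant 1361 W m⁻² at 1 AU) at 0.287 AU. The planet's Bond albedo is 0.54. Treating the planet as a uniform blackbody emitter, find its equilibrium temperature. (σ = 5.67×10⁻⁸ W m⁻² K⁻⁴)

Flux at 0.287 AU: S = 1361/0.287² = 1.65×10⁴ W m⁻².
Energy balance: absorbed = emitted ⇒ πR²·S(1−A) = 4πR²·σT_eq⁴, so T_eq⁴ = S(1−A)/(4σ).
T_eq = [1.65×10⁴ × 0.46 / (4 × 5.67×10⁻⁸)]^(1/4) = (3.35×10¹⁰)^(1/4) = 428 K.

T_eq ≈ 428 K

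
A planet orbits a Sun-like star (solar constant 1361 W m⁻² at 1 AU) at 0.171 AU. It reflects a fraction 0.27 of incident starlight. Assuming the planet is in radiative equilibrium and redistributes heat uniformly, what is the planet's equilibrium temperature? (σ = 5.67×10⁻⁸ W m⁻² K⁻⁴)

T_eq ≈ 622 K

Flux at 0.171 AU: S = 1361/0.171² = 4.65×10⁴ W m⁻².
Energy balance: absorbed = emitted ⇒ πR²·S(1−A) = 4πR²·σT_eq⁴, so T_eq⁴ = S(1−A)/(4σ).
T_eq = [4.65×10⁴ × 0.73 / (4 × 5.67×10⁻⁸)]^(1/4) = (1.50×10¹¹)^(1/4) = 622 K.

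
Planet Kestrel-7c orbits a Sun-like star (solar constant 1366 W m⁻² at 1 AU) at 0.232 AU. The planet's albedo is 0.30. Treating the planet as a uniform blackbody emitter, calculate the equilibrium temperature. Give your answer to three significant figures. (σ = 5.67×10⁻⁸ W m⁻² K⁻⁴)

T_eq ≈ 529 K

Flux at 0.232 AU: S = 1366/0.232² = 2.54×10⁴ W m⁻².
Energy balance: absorbed = emitted ⇒ πR²·S(1−A) = 4πR²·σT_eq⁴, so T_eq⁴ = S(1−A)/(4σ).
T_eq = [2.54×10⁴ × 0.70 / (4 × 5.67×10⁻⁸)]^(1/4) = (7.83×10¹⁰)^(1/4) = 529 K.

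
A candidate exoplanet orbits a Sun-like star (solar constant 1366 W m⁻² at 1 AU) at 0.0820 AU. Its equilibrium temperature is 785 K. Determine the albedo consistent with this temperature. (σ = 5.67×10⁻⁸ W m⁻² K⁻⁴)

A ≈ 0.58

Flux at 0.0820 AU: S = 1366/0.0820² = 2.03×10⁵ W m⁻².
From T_eq⁴ = S(1−A)/(4σ): 1−A = 4σT_eq⁴/S.
1−A = 4 × 5.67×10⁻⁸ × (785)⁴ / 2.03×10⁵ = 0.424.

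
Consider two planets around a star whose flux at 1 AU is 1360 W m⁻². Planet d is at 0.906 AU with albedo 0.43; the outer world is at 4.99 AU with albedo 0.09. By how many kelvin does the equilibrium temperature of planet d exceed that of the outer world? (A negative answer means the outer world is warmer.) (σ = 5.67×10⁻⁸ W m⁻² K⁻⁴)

ΔT ≈ 132.4 K

T_eq = [S₀(1−A)/(4σd²)]^(1/4), so T ∝ (1−A)^(1/4) / √d.
T₁ = [1360×0.57/(4×5.67×10⁻⁸×0.906²)]^(1/4) = 254.03 K.
T₂ = [1360×0.91/(4×5.67×10⁻⁸×4.99²)]^(1/4) = 121.67 K.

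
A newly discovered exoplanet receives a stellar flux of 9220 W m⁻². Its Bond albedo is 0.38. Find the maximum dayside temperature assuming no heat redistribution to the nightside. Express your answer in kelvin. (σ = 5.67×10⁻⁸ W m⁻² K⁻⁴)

With no redistribution each surface element balances locally: S(1−A) = σT⁴.
T = [9220 × 0.62 / 5.67×10⁻⁸]^(1/4) = (1.01×10¹¹)^(1/4) = 563 K.

T_ss ≈ 563 K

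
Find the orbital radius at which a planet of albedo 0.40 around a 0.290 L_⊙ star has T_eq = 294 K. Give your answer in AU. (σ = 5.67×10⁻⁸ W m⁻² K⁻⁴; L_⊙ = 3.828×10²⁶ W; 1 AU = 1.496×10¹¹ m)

d ≈ 0.374 AU

L = 0.290 × 3.828×10²⁶ = 1.11×10²⁶ W.
From T_eq⁴ = L(1−A)/(16πσd²): d = √[L(1−A)/(16πσT_eq⁴)].
d = √[1.11×10²⁶ × 0.60 / (16π × 5.67×10⁻⁸ × (294)⁴)] = 5.59×10¹⁰ m = 0.374 AU.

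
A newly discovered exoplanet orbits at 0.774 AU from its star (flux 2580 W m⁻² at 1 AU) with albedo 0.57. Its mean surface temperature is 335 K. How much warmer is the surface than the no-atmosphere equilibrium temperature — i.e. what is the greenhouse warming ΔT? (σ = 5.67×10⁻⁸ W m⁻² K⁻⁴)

ΔT ≈ 34.4 K

S = 2580/0.774² = 4307 W m⁻².
T_eq = [S(1−A)/(4σ)]^(1/4) = [4307×0.43/(4×5.67×10⁻⁸)]^(1/4) = 300.6 K.
ΔT = T_surf − T_eq = 335 − 300.6.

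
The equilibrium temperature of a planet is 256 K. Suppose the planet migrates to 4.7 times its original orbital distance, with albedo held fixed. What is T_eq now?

T_eq ≈ 118 K

T_eq ∝ L^(1/4) · d^(−1/2).
T′ = 256 / 4.7^(1/2) = 118 K.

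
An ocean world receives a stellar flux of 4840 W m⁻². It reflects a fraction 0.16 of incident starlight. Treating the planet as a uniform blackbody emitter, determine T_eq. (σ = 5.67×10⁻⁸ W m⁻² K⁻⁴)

Energy balance: absorbed = emitted ⇒ πR²·S(1−A) = 4πR²·σT_eq⁴, so T_eq⁴ = S(1−A)/(4σ).
T_eq = [4840 × 0.84 / (4 × 5.67×10⁻⁸)]^(1/4) = (1.79×10¹⁰)^(1/4) = 366 K.

T_eq ≈ 366 K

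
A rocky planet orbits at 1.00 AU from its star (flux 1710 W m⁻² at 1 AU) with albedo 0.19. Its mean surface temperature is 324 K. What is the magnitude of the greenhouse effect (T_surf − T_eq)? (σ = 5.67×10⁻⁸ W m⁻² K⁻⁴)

ΔT ≈ 44.4 K

S = 1710/1.00² = 1710 W m⁻².
T_eq = [S(1−A)/(4σ)]^(1/4) = [1710×0.81/(4×5.67×10⁻⁸)]^(1/4) = 279.6 K.
ΔT = T_surf − T_eq = 324 − 279.6.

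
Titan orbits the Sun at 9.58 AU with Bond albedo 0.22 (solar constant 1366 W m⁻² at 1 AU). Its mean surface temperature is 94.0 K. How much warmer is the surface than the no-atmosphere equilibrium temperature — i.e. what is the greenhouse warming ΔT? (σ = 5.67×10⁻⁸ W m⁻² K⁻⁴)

ΔT ≈ 9.4 K

S = 1366/9.58² = 14.88 W m⁻².
T_eq = [S(1−A)/(4σ)]^(1/4) = [14.88×0.78/(4×5.67×10⁻⁸)]^(1/4) = 84.6 K.
ΔT = T_surf − T_eq = 94 − 84.6.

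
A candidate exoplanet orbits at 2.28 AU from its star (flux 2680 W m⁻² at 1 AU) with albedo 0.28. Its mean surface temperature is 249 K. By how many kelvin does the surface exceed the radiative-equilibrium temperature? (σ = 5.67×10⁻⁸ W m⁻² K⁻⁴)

ΔT ≈ 47.9 K

S = 2680/2.28² = 515.5 W m⁻².
T_eq = [S(1−A)/(4σ)]^(1/4) = [515.5×0.72/(4×5.67×10⁻⁸)]^(1/4) = 201.1 K.
ΔT = T_surf − T_eq = 249 − 201.1.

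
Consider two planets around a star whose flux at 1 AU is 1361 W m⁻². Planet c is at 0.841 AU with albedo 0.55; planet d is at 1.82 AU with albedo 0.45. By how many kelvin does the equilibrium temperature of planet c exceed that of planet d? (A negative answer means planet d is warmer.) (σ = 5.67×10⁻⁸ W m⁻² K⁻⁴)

T_eq = [S₀(1−A)/(4σd²)]^(1/4), so T ∝ (1−A)^(1/4) / √d.
T₁ = [1361×0.45/(4×5.67×10⁻⁸×0.841²)]^(1/4) = 248.58 K.
T₂ = [1361×0.55/(4×5.67×10⁻⁸×1.82²)]^(1/4) = 177.67 K.

ΔT ≈ 70.9 K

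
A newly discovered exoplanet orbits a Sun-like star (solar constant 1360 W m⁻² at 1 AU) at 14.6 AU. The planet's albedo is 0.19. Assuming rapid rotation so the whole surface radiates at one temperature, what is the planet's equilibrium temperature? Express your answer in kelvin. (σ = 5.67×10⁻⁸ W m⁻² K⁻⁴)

Flux at 14.6 AU: S = 1360/14.6² = 6.38 W m⁻².
Energy balance: absorbed = emitted ⇒ πR²·S(1−A) = 4πR²·σT_eq⁴, so T_eq⁴ = S(1−A)/(4σ).
T_eq = [6.38 × 0.81 / (4 × 5.67×10⁻⁸)]^(1/4) = (2.28×10⁷)^(1/4) = 69.1 K.

T_eq ≈ 69.1 K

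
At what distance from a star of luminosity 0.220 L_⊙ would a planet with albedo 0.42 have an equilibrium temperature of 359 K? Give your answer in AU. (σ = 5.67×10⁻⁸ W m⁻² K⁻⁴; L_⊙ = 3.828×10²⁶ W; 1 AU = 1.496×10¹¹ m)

L = 0.220 × 3.828×10²⁶ = 8.42×10²⁵ W.
From T_eq⁴ = L(1−A)/(16πσd²): d = √[L(1−A)/(16πσT_eq⁴)].
d = √[8.42×10²⁵ × 0.58 / (16π × 5.67×10⁻⁸ × (359)⁴)] = 3.21×10¹⁰ m = 0.215 AU.

d ≈ 0.215 AU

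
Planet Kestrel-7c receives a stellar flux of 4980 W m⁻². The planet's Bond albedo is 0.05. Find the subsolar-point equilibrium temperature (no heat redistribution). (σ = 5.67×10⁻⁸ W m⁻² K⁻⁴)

T_ss ≈ 537 K

At the subsolar point the surface absorbs S(1−A) and emits σT⁴ per unit area — no factor of 4, since only the local patch is in balance.
T = [4980 × 0.95 / 5.67×10⁻⁸]^(1/4) = (8.34×10¹⁰)^(1/4) = 537 K.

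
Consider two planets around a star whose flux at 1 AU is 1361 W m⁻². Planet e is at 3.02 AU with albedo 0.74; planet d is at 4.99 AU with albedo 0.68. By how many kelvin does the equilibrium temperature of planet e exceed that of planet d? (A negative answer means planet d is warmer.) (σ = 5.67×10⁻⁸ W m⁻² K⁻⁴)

ΔT ≈ 20.7 K

T_eq = [S₀(1−A)/(4σd²)]^(1/4), so T ∝ (1−A)^(1/4) / √d.
T₁ = [1361×0.26/(4×5.67×10⁻⁸×3.02²)]^(1/4) = 114.37 K.
T₂ = [1361×0.32/(4×5.67×10⁻⁸×4.99²)]^(1/4) = 93.71 K.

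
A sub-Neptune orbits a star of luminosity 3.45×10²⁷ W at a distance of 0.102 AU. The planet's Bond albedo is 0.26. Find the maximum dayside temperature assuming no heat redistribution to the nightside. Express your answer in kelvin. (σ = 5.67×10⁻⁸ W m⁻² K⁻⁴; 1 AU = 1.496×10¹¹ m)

T_ss ≈ 1980 K

d = 0.102 AU = 1.53×10¹⁰ m.
Flux: S = L/(4πd²) = 3.45×10²⁷/(4π×(1.53×10¹⁰)²) = 1.18×10⁶ W m⁻².
With no redistribution each surface element balances locally: S(1−A) = σT⁴.
T = [1.18×10⁶ × 0.74 / 5.67×10⁻⁸]^(1/4) = (1.54×10¹³)^(1/4) = 1980 K.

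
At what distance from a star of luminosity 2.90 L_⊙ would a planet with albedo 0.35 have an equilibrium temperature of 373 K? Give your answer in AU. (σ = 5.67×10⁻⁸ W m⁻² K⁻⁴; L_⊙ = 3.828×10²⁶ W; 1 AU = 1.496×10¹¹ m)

d ≈ 0.764 AU

L = 2.90 × 3.828×10²⁶ = 1.11×10²⁷ W.
From T_eq⁴ = L(1−A)/(16πσd²): d = √[L(1−A)/(16πσT_eq⁴)].
d = √[1.11×10²⁷ × 0.65 / (16π × 5.67×10⁻⁸ × (373)⁴)] = 1.14×10¹¹ m = 0.764 AU.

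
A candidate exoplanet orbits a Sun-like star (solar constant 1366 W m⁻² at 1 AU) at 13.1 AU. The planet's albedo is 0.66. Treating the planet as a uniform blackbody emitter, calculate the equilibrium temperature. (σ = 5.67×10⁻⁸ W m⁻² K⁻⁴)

T_eq ≈ 58.8 K

Flux at 13.1 AU: S = 1366/13.1² = 7.96 W m⁻².
Energy balance: absorbed = emitted ⇒ πR²·S(1−A) = 4πR²·σT_eq⁴, so T_eq⁴ = S(1−A)/(4σ).
T_eq = [7.96 × 0.34 / (4 × 5.67×10⁻⁸)]^(1/4) = (1.19×10⁷)^(1/4) = 58.8 K.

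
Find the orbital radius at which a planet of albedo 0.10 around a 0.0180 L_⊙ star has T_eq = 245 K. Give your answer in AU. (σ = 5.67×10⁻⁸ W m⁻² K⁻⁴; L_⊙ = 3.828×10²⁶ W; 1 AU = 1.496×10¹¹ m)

d ≈ 0.164 AU

L = 0.0180 × 3.828×10²⁶ = 6.89×10²⁴ W.
From T_eq⁴ = L(1−A)/(16πσd²): d = √[L(1−A)/(16πσT_eq⁴)].
d = √[6.89×10²⁴ × 0.90 / (16π × 5.67×10⁻⁸ × (245)⁴)] = 2.46×10¹⁰ m = 0.164 AU.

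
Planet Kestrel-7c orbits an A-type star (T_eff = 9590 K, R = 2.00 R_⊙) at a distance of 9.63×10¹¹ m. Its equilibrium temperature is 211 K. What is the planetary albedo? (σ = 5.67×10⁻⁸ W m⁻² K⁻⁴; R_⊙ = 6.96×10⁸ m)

A ≈ 0.55

R_⋆ = 2.00 × 6.96×10⁸ = 1.39×10⁹ m.
L = 4πR_⋆²σT_⋆⁴ = 4π(1.39×10⁹)² × 5.67×10⁻⁸ × (9590)⁴ = 1.17×10²⁸ W.
S = L/(4πd²) = 1000 W m⁻².
From T_eq⁴ = S(1−A)/(4σ): 1−A = 4σT_eq⁴/S.
1−A = 4 × 5.67×10⁻⁸ × (211)⁴ / 1000 = 0.449.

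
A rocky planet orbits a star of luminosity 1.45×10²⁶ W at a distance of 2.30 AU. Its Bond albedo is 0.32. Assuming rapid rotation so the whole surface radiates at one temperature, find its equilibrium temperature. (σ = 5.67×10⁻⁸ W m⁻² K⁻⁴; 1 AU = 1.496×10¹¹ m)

d = 2.30 AU = 3.44×10¹¹ m.
Flux: S = L/(4πd²) = 1.45×10²⁶/(4π×(3.44×10¹¹)²) = 97.5 W m⁻².
Energy balance: absorbed = emitted ⇒ πR²·S(1−A) = 4πR²·σT_eq⁴, so T_eq⁴ = S(1−A)/(4σ).
T_eq = [97.5 × 0.68 / (4 × 5.67×10⁻⁸)]^(1/4) = (2.92×10⁸)^(1/4) = 131 K.

T_eq ≈ 131 K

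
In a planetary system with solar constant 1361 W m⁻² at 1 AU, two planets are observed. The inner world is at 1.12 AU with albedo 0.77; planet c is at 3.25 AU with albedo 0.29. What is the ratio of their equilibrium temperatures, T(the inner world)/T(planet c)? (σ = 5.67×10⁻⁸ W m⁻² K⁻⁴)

T₁/T₂ ≈ 1.285

T_eq = [S₀(1−A)/(4σd²)]^(1/4), so T ∝ (1−A)^(1/4) / √d.
T₁ = [1361×0.23/(4×5.67×10⁻⁸×1.12²)]^(1/4) = 182.13 K.
T₂ = [1361×0.71/(4×5.67×10⁻⁸×3.25²)]^(1/4) = 141.72 K.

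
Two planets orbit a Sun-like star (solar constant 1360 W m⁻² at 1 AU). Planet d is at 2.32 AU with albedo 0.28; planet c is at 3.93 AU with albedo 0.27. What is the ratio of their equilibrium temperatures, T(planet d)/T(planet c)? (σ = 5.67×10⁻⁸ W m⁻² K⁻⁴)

T_eq = [S₀(1−A)/(4σd²)]^(1/4), so T ∝ (1−A)^(1/4) / √d.
T₁ = [1360×0.72/(4×5.67×10⁻⁸×2.32²)]^(1/4) = 168.29 K.
T₂ = [1360×0.73/(4×5.67×10⁻⁸×3.93²)]^(1/4) = 129.75 K.

T₁/T₂ ≈ 1.297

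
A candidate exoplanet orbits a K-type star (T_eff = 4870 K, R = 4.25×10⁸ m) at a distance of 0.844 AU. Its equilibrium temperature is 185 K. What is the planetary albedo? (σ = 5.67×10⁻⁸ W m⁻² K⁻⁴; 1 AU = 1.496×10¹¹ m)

A ≈ 0.26

d = 0.844 AU = 1.26×10¹¹ m.
L = 4πR_⋆²σT_⋆⁴ = 4π(4.25×10⁸)² × 5.67×10⁻⁸ × (4870)⁴ = 7.24×10²⁵ W.
S = L/(4πd²) = 361 W m⁻².
From T_eq⁴ = S(1−A)/(4σ): 1−A = 4σT_eq⁴/S.
1−A = 4 × 5.67×10⁻⁸ × (185)⁴ / 361 = 0.735.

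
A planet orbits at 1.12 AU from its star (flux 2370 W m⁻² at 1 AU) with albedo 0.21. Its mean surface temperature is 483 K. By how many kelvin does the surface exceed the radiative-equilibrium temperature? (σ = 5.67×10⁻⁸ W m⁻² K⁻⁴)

S = 2370/1.12² = 1889 W m⁻².
T_eq = [S(1−A)/(4σ)]^(1/4) = [1889×0.79/(4×5.67×10⁻⁸)]^(1/4) = 284.8 K.
ΔT = T_surf − T_eq = 483 − 284.8.

ΔT ≈ 198.2 K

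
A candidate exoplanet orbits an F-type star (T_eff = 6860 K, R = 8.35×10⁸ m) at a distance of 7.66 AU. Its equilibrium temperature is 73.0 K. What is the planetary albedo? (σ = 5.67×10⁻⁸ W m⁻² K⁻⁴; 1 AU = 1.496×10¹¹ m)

d = 7.66 AU = 1.15×10¹² m.
L = 4πR_⋆²σT_⋆⁴ = 4π(8.35×10⁸)² × 5.67×10⁻⁸ × (6860)⁴ = 1.10×10²⁷ W.
S = L/(4πd²) = 66.7 W m⁻².
From T_eq⁴ = S(1−A)/(4σ): 1−A = 4σT_eq⁴/S.
1−A = 4 × 5.67×10⁻⁸ × (73.0)⁴ / 66.7 = 0.097.

A ≈ 0.90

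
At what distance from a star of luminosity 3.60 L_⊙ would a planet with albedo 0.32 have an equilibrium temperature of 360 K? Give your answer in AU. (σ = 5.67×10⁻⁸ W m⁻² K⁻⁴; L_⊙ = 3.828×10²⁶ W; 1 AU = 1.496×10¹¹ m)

d ≈ 0.935 AU

L = 3.60 × 3.828×10²⁶ = 1.38×10²⁷ W.
From T_eq⁴ = L(1−A)/(16πσd²): d = √[L(1−A)/(16πσT_eq⁴)].
d = √[1.38×10²⁷ × 0.68 / (16π × 5.67×10⁻⁸ × (360)⁴)] = 1.40×10¹¹ m = 0.935 AU.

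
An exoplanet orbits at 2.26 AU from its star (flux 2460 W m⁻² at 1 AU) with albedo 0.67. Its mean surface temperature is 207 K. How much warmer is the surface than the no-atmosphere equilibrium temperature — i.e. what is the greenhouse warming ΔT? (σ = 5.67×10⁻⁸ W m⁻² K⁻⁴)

ΔT ≈ 44.3 K

S = 2460/2.26² = 481.6 W m⁻².
T_eq = [S(1−A)/(4σ)]^(1/4) = [481.6×0.33/(4×5.67×10⁻⁸)]^(1/4) = 162.7 K.
ΔT = T_surf − T_eq = 207 − 162.7.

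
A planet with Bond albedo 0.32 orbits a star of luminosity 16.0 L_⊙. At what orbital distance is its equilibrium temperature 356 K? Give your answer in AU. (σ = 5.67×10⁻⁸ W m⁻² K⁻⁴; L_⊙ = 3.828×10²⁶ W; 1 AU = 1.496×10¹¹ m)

d ≈ 2.02 AU

L = 16.0 × 3.828×10²⁶ = 6.12×10²⁷ W.
From T_eq⁴ = L(1−A)/(16πσd²): d = √[L(1−A)/(16πσT_eq⁴)].
d = √[6.12×10²⁷ × 0.68 / (16π × 5.67×10⁻⁸ × (356)⁴)] = 3.02×10¹¹ m = 2.02 AU.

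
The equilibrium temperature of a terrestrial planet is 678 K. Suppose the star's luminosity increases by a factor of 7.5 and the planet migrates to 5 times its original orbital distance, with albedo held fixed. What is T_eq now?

T_eq ≈ 502 K

T_eq ∝ L^(1/4) · d^(−1/2).
T′ = 678 × 7.5^(1/4) / 5^(1/2) = 502 K.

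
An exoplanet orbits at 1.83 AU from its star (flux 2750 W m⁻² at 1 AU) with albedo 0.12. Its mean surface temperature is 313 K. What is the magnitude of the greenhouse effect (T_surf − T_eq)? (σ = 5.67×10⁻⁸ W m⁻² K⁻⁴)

ΔT ≈ 75.4 K

S = 2750/1.83² = 821.2 W m⁻².
T_eq = [S(1−A)/(4σ)]^(1/4) = [821.2×0.88/(4×5.67×10⁻⁸)]^(1/4) = 237.6 K.
ΔT = T_surf − T_eq = 313 − 237.6.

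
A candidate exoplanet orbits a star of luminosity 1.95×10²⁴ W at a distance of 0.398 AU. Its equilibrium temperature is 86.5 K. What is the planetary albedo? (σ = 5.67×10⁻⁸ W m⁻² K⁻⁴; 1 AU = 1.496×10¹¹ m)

A ≈ 0.71

d = 0.398 AU = 5.95×10¹⁰ m.
Flux: S = L/(4πd²) = 1.95×10²⁴/(4π×(5.95×10¹⁰)²) = 43.8 W m⁻².
From T_eq⁴ = S(1−A)/(4σ): 1−A = 4σT_eq⁴/S.
1−A = 4 × 5.67×10⁻⁸ × (86.5)⁴ / 43.8 = 0.290.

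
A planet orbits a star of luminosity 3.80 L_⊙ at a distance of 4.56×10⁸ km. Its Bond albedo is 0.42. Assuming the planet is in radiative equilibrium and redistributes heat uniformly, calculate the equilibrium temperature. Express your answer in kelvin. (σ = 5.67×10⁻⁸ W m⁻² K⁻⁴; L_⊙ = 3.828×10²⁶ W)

d = 4.56×10⁸ km = 4.56×10¹¹ m.
L = 3.80 × 3.828×10²⁶ = 1.45×10²⁷ W.
Flux: S = L/(4πd²) = 1.45×10²⁷/(4π×(4.56×10¹¹)²) = 557 W m⁻².
Energy balance: absorbed = emitted ⇒ πR²·S(1−A) = 4πR²·σT_eq⁴, so T_eq⁴ = S(1−A)/(4σ).
T_eq = [557 × 0.58 / (4 × 5.67×10⁻⁸)]^(1/4) = (1.42×10⁹)^(1/4) = 194 K.

T_eq ≈ 194 K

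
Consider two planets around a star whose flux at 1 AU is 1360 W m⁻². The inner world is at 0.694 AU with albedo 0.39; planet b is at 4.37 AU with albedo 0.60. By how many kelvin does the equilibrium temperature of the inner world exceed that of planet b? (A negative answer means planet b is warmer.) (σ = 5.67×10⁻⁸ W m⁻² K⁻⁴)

ΔT ≈ 189.3 K

T_eq = [S₀(1−A)/(4σd²)]^(1/4), so T ∝ (1−A)^(1/4) / √d.
T₁ = [1360×0.61/(4×5.67×10⁻⁸×0.694²)]^(1/4) = 295.21 K.
T₂ = [1360×0.40/(4×5.67×10⁻⁸×4.37²)]^(1/4) = 105.86 K.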